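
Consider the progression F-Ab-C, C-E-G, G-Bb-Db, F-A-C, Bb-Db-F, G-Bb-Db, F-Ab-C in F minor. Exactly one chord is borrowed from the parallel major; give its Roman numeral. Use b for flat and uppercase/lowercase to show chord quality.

In F minor (with V from harmonic minor) the diatonic chords are Fm, Gdim, Ab, Bbm, C, Db, Eb. F–Ab–C = Fm, C–E–G = C, G–Bb–Db = Gdim and Bb–Db–F = Bbm all belong to that set. F–A–C doesn't fit — on degree 1 F minor would have Fm (i). F is the degree-1 chord of F major, so it is the borrowed I.

I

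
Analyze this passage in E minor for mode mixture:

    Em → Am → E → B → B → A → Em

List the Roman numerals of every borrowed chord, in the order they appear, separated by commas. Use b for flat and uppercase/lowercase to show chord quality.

I, IV

In E minor (with V from harmonic minor) the diatonic chords are Em, F#dim, G, Am, B, C, D. Of the given chords, Em, Am and B are diatonic. E (E–G#–B) doesn't fit — on degree 1 E minor would have Em (i). E is the degree-1 chord of E major, so it is the borrowed I. A (A–C#–E) doesn't fit — on degree 4 E minor would have Am (iv). A is the degree-4 chord of E major, so it is the borrowed IV.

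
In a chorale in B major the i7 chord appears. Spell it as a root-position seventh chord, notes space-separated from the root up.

The root, B, is scale degree 1 — the same note in B major and B minor; only the chord quality changes. In B minor the chord on B is B–D–F#–A.

B D F# A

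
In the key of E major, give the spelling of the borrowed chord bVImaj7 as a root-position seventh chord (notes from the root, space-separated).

Scale degree 6 in E major is C#. bVImaj7 uses the lowered form, C, taken from E minor. In E minor the chord on C is C–E–G–B.

C E G B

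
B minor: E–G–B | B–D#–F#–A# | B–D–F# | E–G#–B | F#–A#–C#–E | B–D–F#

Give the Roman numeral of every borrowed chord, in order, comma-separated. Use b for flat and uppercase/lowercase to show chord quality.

Imaj7, IV

B minor has the diatonic set Bm, C#dim, D, Em, F#, G, A (with V from harmonic minor). Of the given chords, E–G–B = Em, B–D–F# = Bm and F#–A#–C#–E = F#7 are diatonic. B–D#–F#–A# is not: scale degree 1 in B minor carries Bm (i). In B major the chord on that degree is Bmaj7, so here it functions as Imaj7, borrowed from the parallel major. E–G#–B is not: scale degree 4 in B minor carries Em (iv). In B major the chord on that degree is E, so here it functions as IV, borrowed from the parallel major.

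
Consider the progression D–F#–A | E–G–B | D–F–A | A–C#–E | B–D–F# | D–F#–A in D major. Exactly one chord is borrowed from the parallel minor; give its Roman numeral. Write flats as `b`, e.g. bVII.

i

The diatonic triads in D major are D, Em, F#m, G, A, Bm, C#dim. D–F#–A = D, E–G–B = Em, A–C#–E = A and B–D–F# = Bm are all diatonic. D–F–A doesn't fit — on degree 1 D major would have D (I). Dm is the degree-1 chord of D minor, so it is the borrowed i.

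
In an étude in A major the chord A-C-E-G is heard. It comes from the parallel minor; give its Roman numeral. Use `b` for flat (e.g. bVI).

The root A is the diatonic 1st degree of A major; the borrowing shows in the chord quality. The diatonic chord on degree 1 would be A (I), but A–C–E–G is the minor-seventh chord from A minor. As a borrowed chord it is labeled i7.

i7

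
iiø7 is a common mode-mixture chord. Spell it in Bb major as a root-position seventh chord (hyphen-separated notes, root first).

C-Eb-Gb-Bb

iiø7 is built on scale degree 2, which is C in both Bb major and its parallel. In Bb minor the chord on C is C–Eb–Gb–Bb.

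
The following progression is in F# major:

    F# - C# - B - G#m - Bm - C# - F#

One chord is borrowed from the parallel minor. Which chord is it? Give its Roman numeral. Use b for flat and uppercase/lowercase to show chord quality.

In F# major the diatonic chords are F#, G#m, A#m, B, C#, D#m, E#dim. Of the given chords, F#, C#, B and G#m are diatonic. Bm (B–D–F#) doesn't fit — on degree 4 F# major would have B (IV). Bm is the degree-4 chord of F# minor, so it is the borrowed iv.

iv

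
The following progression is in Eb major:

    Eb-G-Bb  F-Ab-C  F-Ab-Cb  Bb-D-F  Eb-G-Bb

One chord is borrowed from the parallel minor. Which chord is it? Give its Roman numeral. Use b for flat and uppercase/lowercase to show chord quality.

ii°

In Eb major the diatonic chords are Eb, Fm, Gm, Ab, Bb, Cm, Ddim. Eb–G–Bb = Eb, F–Ab–C = Fm and Bb–D–F = Bb are all diatonic. F–Ab–Cb doesn't fit — on degree 2 Eb major would have Fm (ii). Fdim is the degree-2 chord of Eb minor, so it is the borrowed ii°.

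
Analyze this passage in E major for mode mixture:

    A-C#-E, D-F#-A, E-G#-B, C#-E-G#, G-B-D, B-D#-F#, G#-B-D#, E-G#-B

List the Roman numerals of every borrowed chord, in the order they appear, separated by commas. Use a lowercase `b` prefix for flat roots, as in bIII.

E major has the diatonic set E, F#m, G#m, A, B, C#m, D#dim. A–C#–E = A, E–G#–B = E, C#–E–G# = C#m, B–D#–F# = B and G#–B–D# = G#m all belong to that set. D–F#–A is not: scale degree 7 in E major carries D#dim (vii°). In E minor the chord on that degree is D, so here it functions as bVII, borrowed from the parallel minor. But G–B–D is foreign: the diatonic iii on degree 3 is G#m, whereas G comes from E minor. It is labeled bIII.

bVII, bIII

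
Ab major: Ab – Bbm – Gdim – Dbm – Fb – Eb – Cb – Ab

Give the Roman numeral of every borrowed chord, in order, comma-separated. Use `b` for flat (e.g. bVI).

In Ab major the diatonic chords are Ab, Bbm, Cm, Db, Eb, Fm, Gdim. Ab, Bbm, Gdim and Eb are all diatonic. But Dbm (Db–Fb–Ab) is foreign: the diatonic IV on degree 4 is Db, whereas Dbm comes from Ab minor. It is labeled iv. Fb (Fb–Ab–Cb) is not: scale degree 6 in Ab major carries Fm (vi). In Ab minor the chord on that degree is Fb, so here it functions as bVI, borrowed from the parallel minor. Cb (Cb–Eb–Gb) doesn't fit — on degree 3 Ab major would have Cm (iii). Cb is the degree-3 chord of Ab minor, so it is the borrowed bIII.

iv, bVI, bIII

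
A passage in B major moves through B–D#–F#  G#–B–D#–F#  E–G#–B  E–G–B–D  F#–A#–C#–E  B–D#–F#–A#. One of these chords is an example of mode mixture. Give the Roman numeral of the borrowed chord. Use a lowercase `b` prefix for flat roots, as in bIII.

The diatonic triads in B major are B, C#m, D#m, E, F#, G#m, A#dim. B–D#–F# = B, G#–B–D#–F# = G#m7, E–G#–B = E, F#–A#–C#–E = F#7 and B–D#–F#–A# = Bmaj7 are all diatonic. E–G–B–D is not: scale degree 4 in B major carries E (IV). In B minor the chord on that degree is Em7, so here it functions as iv7, borrowed from the parallel minor.

iv7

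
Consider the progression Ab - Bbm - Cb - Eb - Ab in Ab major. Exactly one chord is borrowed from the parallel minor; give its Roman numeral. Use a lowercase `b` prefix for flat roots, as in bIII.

bIII

The diatonic triads in Ab major are Ab, Bbm, Cm, Db, Eb, Fm, Gdim. Ab, Bbm and Eb are all diatonic. But Cb (Cb–Eb–Gb) is foreign: the diatonic iii on degree 3 is Cm, whereas Cb comes from Ab minor. It is labeled bIII.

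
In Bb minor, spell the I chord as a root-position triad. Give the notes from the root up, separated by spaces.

The root, Bb, is scale degree 1 — the same note in Bb minor and Bb major; only the chord quality changes. In Bb major the chord on Bb is Bb–D–F.

Bb D F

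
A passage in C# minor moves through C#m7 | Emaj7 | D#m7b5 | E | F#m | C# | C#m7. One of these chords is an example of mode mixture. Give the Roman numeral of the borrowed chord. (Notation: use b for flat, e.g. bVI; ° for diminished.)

I

In C# minor (with V from harmonic minor) the diatonic chords are C#m, D#dim, E, F#m, G#, A, B. C#m7, Emaj7, D#m7b5, E and F#m are all diatonic. But C# (C#–E#–G#) is foreign: the diatonic i on degree 1 is C#m, whereas C# comes from C# major. It is labeled I.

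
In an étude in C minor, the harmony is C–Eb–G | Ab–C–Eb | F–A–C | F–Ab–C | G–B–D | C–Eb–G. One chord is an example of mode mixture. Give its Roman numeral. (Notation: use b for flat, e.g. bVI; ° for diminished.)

The diatonic triads in C minor (with V from harmonic minor) are Cm, Ddim, Eb, Fm, G, Ab, Bb. C–Eb–G = Cm, Ab–C–Eb = Ab, F–Ab–C = Fm and G–B–D = G all belong to that set. F–A–C doesn't fit — on degree 4 C minor would have Fm (iv). F is the degree-4 chord of C major, so it is the borrowed IV.

IV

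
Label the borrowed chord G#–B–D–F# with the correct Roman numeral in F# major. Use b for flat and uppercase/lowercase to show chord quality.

iiø7

The root G# is the diatonic 2nd degree of F# major; the borrowing shows in the chord quality. The diatonic chord on degree 2 would be G#m (ii), but G#–B–D–F# is the half-diminished-seventh chord from F# minor. As a borrowed chord it is labeled iiø7.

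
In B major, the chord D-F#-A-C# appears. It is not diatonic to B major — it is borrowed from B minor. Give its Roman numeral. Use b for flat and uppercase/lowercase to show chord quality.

bIIImaj7

The root D is the lowered 3rd scale degree — diatonically B major has D# there. Diatonically B major has D#m (iii) on that degree; D–F#–A–C# is instead the major-seventh chord native to B minor, so it takes the label bIIImaj7.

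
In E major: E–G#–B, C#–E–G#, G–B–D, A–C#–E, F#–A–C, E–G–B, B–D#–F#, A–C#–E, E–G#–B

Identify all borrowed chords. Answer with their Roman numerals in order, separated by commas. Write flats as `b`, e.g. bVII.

The diatonic triads in E major are E, F#m, G#m, A, B, C#m, D#dim. E–G#–B = E, C#–E–G# = C#m, A–C#–E = A and B–D#–F# = B all belong to that set. G–B–D doesn't fit — on degree 3 E major would have G#m (iii). G is the degree-3 chord of E minor, so it is the borrowed bIII. But F#–A–C is foreign: the diatonic ii on degree 2 is F#m, whereas F#dim comes from E minor. It is labeled ii°. E–G–B doesn't fit — on degree 1 E major would have E (I). Em is the degree-1 chord of E minor, so it is the borrowed i.

bIII, ii°, i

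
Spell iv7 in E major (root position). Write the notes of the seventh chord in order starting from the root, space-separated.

A C E G

The root, A, is scale degree 4 — the same note in E major and E minor; only the chord quality changes. In E minor the chord on A is A–C–E–G.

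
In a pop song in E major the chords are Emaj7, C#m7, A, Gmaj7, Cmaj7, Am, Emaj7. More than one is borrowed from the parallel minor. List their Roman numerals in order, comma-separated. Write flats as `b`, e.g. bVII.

In E major the diatonic chords are E, F#m, G#m, A, B, C#m, D#dim. Emaj7, C#m7 and A all belong to that set. But Gmaj7 (G–B–D–F#) is foreign: the diatonic iii on degree 3 is G#m, whereas Gmaj7 comes from E minor. It is labeled bIIImaj7. Cmaj7 (C–E–G–B) is not: scale degree 6 in E major carries C#m (vi). In E minor the chord on that degree is Cmaj7, so here it functions as bVImaj7, borrowed from the parallel minor. But Am (A–C–E) is foreign: the diatonic IV on degree 4 is A, whereas Am comes from E minor. It is labeled iv.

bIIImaj7, bVImaj7, iv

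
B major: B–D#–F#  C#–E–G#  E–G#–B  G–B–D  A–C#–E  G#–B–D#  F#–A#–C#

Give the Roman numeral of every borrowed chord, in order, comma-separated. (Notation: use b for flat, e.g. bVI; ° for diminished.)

In B major the diatonic chords are B, C#m, D#m, E, F#, G#m, A#dim. Of the given chords, B–D#–F# = B, C#–E–G# = C#m, E–G#–B = E, G#–B–D# = G#m and F#–A#–C# = F# are diatonic. G–B–D is not: scale degree 6 in B major carries G#m (vi). In B minor the chord on that degree is G, so here it functions as bVI, borrowed from the parallel minor. A–C#–E doesn't fit — on degree 7 B major would have A#dim (vii°). A is the degree-7 chord of B minor, so it is the borrowed bVII.

bVI, bVII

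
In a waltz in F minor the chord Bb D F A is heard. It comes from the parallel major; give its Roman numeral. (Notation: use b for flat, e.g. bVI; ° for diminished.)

Bb is scale degree 4 in F minor. The diatonic chord on degree 4 would be Bbm (iv), but Bb–D–F–A is the major-seventh chord from F major. As a borrowed chord it is labeled IVmaj7.

IVmaj7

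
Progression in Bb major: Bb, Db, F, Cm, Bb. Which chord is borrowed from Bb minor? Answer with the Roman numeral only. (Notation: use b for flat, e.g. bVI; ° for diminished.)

bIII

In Bb major the diatonic chords are Bb, Cm, Dm, Eb, F, Gm, Adim. Bb, F and Cm are all diatonic. Db (Db–F–Ab) doesn't fit — on degree 3 Bb major would have Dm (iii). Db is the degree-3 chord of Bb minor, so it is the borrowed bIII.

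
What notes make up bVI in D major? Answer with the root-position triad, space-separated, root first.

Scale degree 6 in D major is B. bVI uses the lowered form, Bb, taken from D minor. Stacking thirds in D minor on Bb gives Bb–D–F.

Bb D F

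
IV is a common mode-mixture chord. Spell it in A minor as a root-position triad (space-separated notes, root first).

D F# A

IV is built on scale degree 4, which is D in both A minor and its parallel. In A major the chord on D is D–F#–A.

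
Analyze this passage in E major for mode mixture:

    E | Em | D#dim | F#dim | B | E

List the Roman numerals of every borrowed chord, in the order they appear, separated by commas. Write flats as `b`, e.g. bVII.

i, ii°

E major has the diatonic set E, F#m, G#m, A, B, C#m, D#dim. E, D#dim and B all belong to that set. Em (E–G–B) doesn't fit — on degree 1 E major would have E (I). Em is the degree-1 chord of E minor, so it is the borrowed i. But F#dim (F#–A–C) is foreign: the diatonic ii on degree 2 is F#m, whereas F#dim comes from E minor. It is labeled ii°.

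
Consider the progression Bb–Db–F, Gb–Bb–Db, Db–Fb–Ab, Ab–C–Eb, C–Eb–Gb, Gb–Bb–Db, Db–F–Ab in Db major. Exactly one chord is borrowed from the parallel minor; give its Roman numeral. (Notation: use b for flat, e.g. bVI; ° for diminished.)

In Db major the diatonic chords are Db, Ebm, Fm, Gb, Ab, Bbm, Cdim. Of the given chords, Bb–Db–F = Bbm, Gb–Bb–Db = Gb, Ab–C–Eb = Ab, C–Eb–Gb = Cdim and Db–F–Ab = Db are diatonic. Db–Fb–Ab is not: scale degree 1 in Db major carries Db (I). In Db minor the chord on that degree is Dbm, so here it functions as i, borrowed from the parallel minor.

i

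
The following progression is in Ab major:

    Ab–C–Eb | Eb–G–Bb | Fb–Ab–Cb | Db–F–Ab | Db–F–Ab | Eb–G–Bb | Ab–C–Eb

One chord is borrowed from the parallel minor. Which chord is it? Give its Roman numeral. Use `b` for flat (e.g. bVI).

bVI

In Ab major the diatonic chords are Ab, Bbm, Cm, Db, Eb, Fm, Gdim. Of the given chords, Ab–C–Eb = Ab, Eb–G–Bb = Eb and Db–F–Ab = Db are diatonic. But Fb–Ab–Cb is foreign: the diatonic vi on degree 6 is Fm, whereas Fb comes from Ab minor. It is labeled bVI.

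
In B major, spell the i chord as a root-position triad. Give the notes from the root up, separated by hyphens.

i is built on scale degree 1, which is B in both B major and its parallel. In B minor the chord on B is B–D–F#.

B-D-F#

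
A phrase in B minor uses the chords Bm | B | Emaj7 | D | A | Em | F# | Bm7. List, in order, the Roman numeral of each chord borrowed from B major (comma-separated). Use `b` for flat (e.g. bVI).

The diatonic triads in B minor (with V from harmonic minor) are Bm, C#dim, D, Em, F#, G, A. Of the given chords, Bm, D, A, Em, F# and Bm7 are diatonic. But B (B–D#–F#) is foreign: the diatonic i on degree 1 is Bm, whereas B comes from B major. It is labeled I. But Emaj7 (E–G#–B–D#) is foreign: the diatonic iv on degree 4 is Em, whereas Emaj7 comes from B major. It is labeled IVmaj7.

I, IVmaj7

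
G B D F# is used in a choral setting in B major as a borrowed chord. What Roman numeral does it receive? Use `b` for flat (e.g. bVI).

G is the lowered form of scale degree 6 in B major (the diatonic degree 6 is G#). Diatonically B major has G#m (vi) on that degree; G–B–D–F# is instead the major-seventh chord native to B minor, so it takes the label bVImaj7.

bVImaj7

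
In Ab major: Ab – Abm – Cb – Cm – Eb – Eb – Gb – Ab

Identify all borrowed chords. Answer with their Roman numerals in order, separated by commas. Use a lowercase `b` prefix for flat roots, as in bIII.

In Ab major the diatonic chords are Ab, Bbm, Cm, Db, Eb, Fm, Gdim. Ab, Cm and Eb are all diatonic. Abm (Ab–Cb–Eb) is not: scale degree 1 in Ab major carries Ab (I). In Ab minor the chord on that degree is Abm, so here it functions as i, borrowed from the parallel minor. Cb (Cb–Eb–Gb) is not: scale degree 3 in Ab major carries Cm (iii). In Ab minor the chord on that degree is Cb, so here it functions as bIII, borrowed from the parallel minor. Gb (Gb–Bb–Db) doesn't fit — on degree 7 Ab major would have Gdim (vii°). Gb is the degree-7 chord of Ab minor, so it is the borrowed bVII.

i, bIII, bVII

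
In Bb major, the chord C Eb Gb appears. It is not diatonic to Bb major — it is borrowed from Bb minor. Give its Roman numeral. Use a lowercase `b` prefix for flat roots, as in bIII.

ii°

C is scale degree 2 in Bb major. C–Eb–Gb is a diminished chord — the form found in Bb minor, not the diatonic ii (Cm). Borrowed into Bb major it is written ii°.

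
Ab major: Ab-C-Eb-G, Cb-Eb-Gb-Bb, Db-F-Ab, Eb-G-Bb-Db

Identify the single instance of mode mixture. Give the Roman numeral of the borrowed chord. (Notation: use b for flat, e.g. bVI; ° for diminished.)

bIIImaj7

The diatonic triads in Ab major are Ab, Bbm, Cm, Db, Eb, Fm, Gdim. Ab–C–Eb–G = Abmaj7, Db–F–Ab = Db and Eb–G–Bb–Db = Eb7 are all diatonic. But Cb–Eb–Gb–Bb is foreign: the diatonic iii on degree 3 is Cm, whereas Cbmaj7 comes from Ab minor. It is labeled bIIImaj7.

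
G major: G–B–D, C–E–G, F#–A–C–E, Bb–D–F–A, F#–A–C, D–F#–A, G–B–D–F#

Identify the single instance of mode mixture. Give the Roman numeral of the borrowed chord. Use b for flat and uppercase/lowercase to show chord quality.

bIIImaj7

G major has the diatonic set G, Am, Bm, C, D, Em, F#dim. G–B–D = G, C–E–G = C, F#–A–C–E = F#m7b5, F#–A–C = F#dim, D–F#–A = D and G–B–D–F# = Gmaj7 all belong to that set. Bb–D–F–A doesn't fit — on degree 3 G major would have Bm (iii). Bbmaj7 is the degree-3 chord of G minor, so it is the borrowed bIIImaj7.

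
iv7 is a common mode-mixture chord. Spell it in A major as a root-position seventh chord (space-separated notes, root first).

The root, D, is scale degree 4 — the same note in A major and A minor; only the chord quality changes. In A minor the chord on D is D–F–A–C.

D F A C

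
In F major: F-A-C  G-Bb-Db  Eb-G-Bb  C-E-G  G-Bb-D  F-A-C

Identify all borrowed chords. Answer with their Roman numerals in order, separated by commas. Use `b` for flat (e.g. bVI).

In F major the diatonic chords are F, Gm, Am, Bb, C, Dm, Edim. F–A–C = F, C–E–G = C and G–Bb–D = Gm are all diatonic. G–Bb–Db is not: scale degree 2 in F major carries Gm (ii). In F minor the chord on that degree is Gdim, so here it functions as ii°, borrowed from the parallel minor. Eb–G–Bb doesn't fit — on degree 7 F major would have Edim (vii°). Eb is the degree-7 chord of F minor, so it is the borrowed bVII.

ii°, bVII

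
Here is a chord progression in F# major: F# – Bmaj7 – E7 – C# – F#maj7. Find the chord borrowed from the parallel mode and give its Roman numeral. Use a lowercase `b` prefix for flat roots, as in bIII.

The diatonic triads in F# major are F#, G#m, A#m, B, C#, D#m, E#dim. F#, Bmaj7, C# and F#maj7 all belong to that set. E7 (E–G#–B–D) doesn't fit — on degree 7 F# major would have E#dim (vii°). E7 is the degree-7 chord of F# minor, so it is the borrowed bVII7.

bVII7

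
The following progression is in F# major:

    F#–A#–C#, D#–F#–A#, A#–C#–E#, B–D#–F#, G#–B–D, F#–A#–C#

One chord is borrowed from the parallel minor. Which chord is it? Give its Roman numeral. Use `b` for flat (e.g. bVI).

ii°

The diatonic triads in F# major are F#, G#m, A#m, B, C#, D#m, E#dim. F#–A#–C# = F#, D#–F#–A# = D#m, A#–C#–E# = A#m and B–D#–F# = B are all diatonic. G#–B–D is not: scale degree 2 in F# major carries G#m (ii). In F# minor the chord on that degree is G#dim, so here it functions as ii°, borrowed from the parallel minor.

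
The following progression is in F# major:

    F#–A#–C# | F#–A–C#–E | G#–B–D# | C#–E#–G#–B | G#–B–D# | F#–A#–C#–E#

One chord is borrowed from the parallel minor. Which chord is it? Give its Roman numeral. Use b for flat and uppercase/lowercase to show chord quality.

i7

F# major has the diatonic set F#, G#m, A#m, B, C#, D#m, E#dim. F#–A#–C# = F#, G#–B–D# = G#m, C#–E#–G#–B = C#7 and F#–A#–C#–E# = F#maj7 are all diatonic. F#–A–C#–E is not: scale degree 1 in F# major carries F# (I). In F# minor the chord on that degree is F#m7, so here it functions as i7, borrowed from the parallel minor.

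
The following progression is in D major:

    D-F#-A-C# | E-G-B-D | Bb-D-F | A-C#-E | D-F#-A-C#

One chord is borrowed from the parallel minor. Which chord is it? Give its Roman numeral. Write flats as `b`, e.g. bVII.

D major has the diatonic set D, Em, F#m, G, A, Bm, C#dim. Of the given chords, D–F#–A–C# = Dmaj7, E–G–B–D = Em7 and A–C#–E = A are diatonic. Bb–D–F is not: scale degree 6 in D major carries Bm (vi). In D minor the chord on that degree is Bb, so here it functions as bVI, borrowed from the parallel minor.

bVI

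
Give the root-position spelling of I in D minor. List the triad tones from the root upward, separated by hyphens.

D-F#-A

I is built on scale degree 1, which is D in both D minor and its parallel. Building the major chord from the parallel major on D: D–F#–A.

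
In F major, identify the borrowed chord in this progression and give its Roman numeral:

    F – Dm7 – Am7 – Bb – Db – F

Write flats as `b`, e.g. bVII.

In F major the diatonic chords are F, Gm, Am, Bb, C, Dm, Edim. Of the given chords, F, Dm7, Am7 and Bb are diatonic. But Db (Db–F–Ab) is foreign: the diatonic vi on degree 6 is Dm, whereas Db comes from F minor. It is labeled bVI.

bVI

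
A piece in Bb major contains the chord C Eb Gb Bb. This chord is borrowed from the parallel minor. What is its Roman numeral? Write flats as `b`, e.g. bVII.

iiø7

The root C is the diatonic 2nd degree of Bb major; the borrowing shows in the chord quality. C–Eb–Gb–Bb is a half-diminished-seventh chord — the form found in Bb minor, not the diatonic ii (Cm). Borrowed into Bb major it is written iiø7.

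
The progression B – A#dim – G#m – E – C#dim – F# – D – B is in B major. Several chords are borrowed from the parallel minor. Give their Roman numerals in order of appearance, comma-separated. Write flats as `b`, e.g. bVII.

ii°, bIII

In B major the diatonic chords are B, C#m, D#m, E, F#, G#m, A#dim. B, A#dim, G#m, E and F# all belong to that set. C#dim (C#–E–G) is not: scale degree 2 in B major carries C#m (ii). In B minor the chord on that degree is C#dim, so here it functions as ii°, borrowed from the parallel minor. D (D–F#–A) doesn't fit — on degree 3 B major would have D#m (iii). D is the degree-3 chord of B minor, so it is the borrowed bIII.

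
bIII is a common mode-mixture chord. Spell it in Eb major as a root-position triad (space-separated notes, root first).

bIII is built on the lowered scale degree 3. In Eb major degree 3 is G; lowered it becomes Gb. In Eb minor the chord on Gb is Gb–Bb–Db.

Gb Bb Db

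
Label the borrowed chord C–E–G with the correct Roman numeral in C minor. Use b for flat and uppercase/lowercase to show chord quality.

I

The root C is the diatonic 1st degree of C minor; the borrowing shows in the chord quality. Diatonically C minor has Cm (i) on that degree; C–E–G is instead the major chord native to C major, so it takes the label I.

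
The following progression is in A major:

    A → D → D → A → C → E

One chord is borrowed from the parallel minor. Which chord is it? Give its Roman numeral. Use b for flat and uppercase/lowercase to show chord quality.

bIII

A major has the diatonic set A, Bm, C#m, D, E, F#m, G#dim. Of the given chords, A, D and E are diatonic. But C (C–E–G) is foreign: the diatonic iii on degree 3 is C#m, whereas C comes from A minor. It is labeled bIII.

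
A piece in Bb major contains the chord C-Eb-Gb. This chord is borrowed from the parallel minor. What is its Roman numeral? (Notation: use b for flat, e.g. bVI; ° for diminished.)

ii°

The root C is the diatonic 2nd degree of Bb major; the borrowing shows in the chord quality. The diatonic chord on degree 2 would be Cm (ii), but C–Eb–Gb is the diminished chord from Bb minor. As a borrowed chord it is labeled ii°.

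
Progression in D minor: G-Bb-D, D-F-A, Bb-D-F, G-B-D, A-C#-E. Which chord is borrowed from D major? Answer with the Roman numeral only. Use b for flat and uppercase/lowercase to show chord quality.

In D minor (with V from harmonic minor) the diatonic chords are Dm, Edim, F, Gm, A, Bb, C. G–Bb–D = Gm, D–F–A = Dm, Bb–D–F = Bb and A–C#–E = A all belong to that set. G–B–D doesn't fit — on degree 4 D minor would have Gm (iv). G is the degree-4 chord of D major, so it is the borrowed IV.

IV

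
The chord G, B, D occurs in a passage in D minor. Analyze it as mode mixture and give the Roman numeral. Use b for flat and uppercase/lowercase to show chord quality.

IV

The root G is the diatonic 4th degree of D minor; the borrowing shows in the chord quality. G–B–D is a major chord — the form found in D major, not the diatonic iv (Gm). Borrowed into D minor it is written IV.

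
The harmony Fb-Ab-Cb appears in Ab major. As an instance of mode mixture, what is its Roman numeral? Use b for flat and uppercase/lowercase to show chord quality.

bVI

Fb is the lowered form of scale degree 6 in Ab major (the diatonic degree 6 is F). Diatonically Ab major has Fm (vi) on that degree; Fb–Ab–Cb is instead the major chord native to Ab minor, so it takes the label bVI.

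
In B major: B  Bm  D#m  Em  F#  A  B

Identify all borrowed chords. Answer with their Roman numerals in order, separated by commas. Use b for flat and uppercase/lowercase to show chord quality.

i, iv, bVII

B major has the diatonic set B, C#m, D#m, E, F#, G#m, A#dim. B, D#m and F# all belong to that set. Bm (B–D–F#) is not: scale degree 1 in B major carries B (I). In B minor the chord on that degree is Bm, so here it functions as i, borrowed from the parallel minor. Em (E–G–B) is not: scale degree 4 in B major carries E (IV). In B minor the chord on that degree is Em, so here it functions as iv, borrowed from the parallel minor. A (A–C#–E) is not: scale degree 7 in B major carries A#dim (vii°). In B minor the chord on that degree is A, so here it functions as bVII, borrowed from the parallel minor.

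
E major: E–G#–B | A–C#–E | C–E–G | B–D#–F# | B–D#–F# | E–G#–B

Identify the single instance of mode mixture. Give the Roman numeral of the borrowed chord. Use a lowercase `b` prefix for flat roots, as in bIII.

bVI

In E major the diatonic chords are E, F#m, G#m, A, B, C#m, D#dim. E–G#–B = E, A–C#–E = A and B–D#–F# = B all belong to that set. C–E–G is not: scale degree 6 in E major carries C#m (vi). In E minor the chord on that degree is C, so here it functions as bVI, borrowed from the parallel minor.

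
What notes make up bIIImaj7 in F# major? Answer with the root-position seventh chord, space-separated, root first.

A C# E G#

bIIImaj7 is built on the lowered scale degree 3. In F# major degree 3 is A#; lowered it becomes A. In F# minor the chord on A is A–C#–E–G#.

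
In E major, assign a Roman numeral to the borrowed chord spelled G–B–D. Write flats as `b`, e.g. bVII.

bIII

In E major scale degree 3 is G#; G is its lowered form, from E minor. Diatonically E major has G#m (iii) on that degree; G–B–D is instead the major chord native to E minor, so it takes the label bIII.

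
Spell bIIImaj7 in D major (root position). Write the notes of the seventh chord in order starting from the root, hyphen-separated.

The root of bIIImaj7 is the lowered 3rd degree: F# becomes F. Stacking thirds in D minor on F gives F–A–C–E.

F-A-C-E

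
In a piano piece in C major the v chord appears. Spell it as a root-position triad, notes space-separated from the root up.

G Bb D

The root, G, is scale degree 5 — the same note in C major and C minor; only the chord quality changes. Stacking thirds in C minor on G gives G–Bb–D.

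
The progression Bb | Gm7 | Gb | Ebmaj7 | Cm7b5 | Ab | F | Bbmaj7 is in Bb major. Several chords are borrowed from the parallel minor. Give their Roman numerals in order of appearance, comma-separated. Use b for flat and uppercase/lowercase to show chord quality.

Bb major has the diatonic set Bb, Cm, Dm, Eb, F, Gm, Adim. Bb, Gm7, Ebmaj7, F and Bbmaj7 are all diatonic. But Gb (Gb–Bb–Db) is foreign: the diatonic vi on degree 6 is Gm, whereas Gb comes from Bb minor. It is labeled bVI. But Cm7b5 (C–Eb–Gb–Bb) is foreign: the diatonic ii on degree 2 is Cm, whereas Cm7b5 comes from Bb minor. It is labeled iiø7. Ab (Ab–C–Eb) is not: scale degree 7 in Bb major carries Adim (vii°). In Bb minor the chord on that degree is Ab, so here it functions as bVII, borrowed from the parallel minor.

bVI, iiø7, bVII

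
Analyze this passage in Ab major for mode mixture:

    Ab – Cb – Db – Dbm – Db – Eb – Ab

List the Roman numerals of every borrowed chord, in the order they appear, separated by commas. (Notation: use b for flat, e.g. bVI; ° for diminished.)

bIII, iv

In Ab major the diatonic chords are Ab, Bbm, Cm, Db, Eb, Fm, Gdim. Ab, Db and Eb all belong to that set. Cb (Cb–Eb–Gb) doesn't fit — on degree 3 Ab major would have Cm (iii). Cb is the degree-3 chord of Ab minor, so it is the borrowed bIII. But Dbm (Db–Fb–Ab) is foreign: the diatonic IV on degree 4 is Db, whereas Dbm comes from Ab minor. It is labeled iv.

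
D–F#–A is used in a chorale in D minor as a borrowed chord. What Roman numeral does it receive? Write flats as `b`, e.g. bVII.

I

D is scale degree 1 in D minor. The diatonic chord on degree 1 would be Dm (i), but D–F#–A is the major chord from D major. As a borrowed chord it is labeled I.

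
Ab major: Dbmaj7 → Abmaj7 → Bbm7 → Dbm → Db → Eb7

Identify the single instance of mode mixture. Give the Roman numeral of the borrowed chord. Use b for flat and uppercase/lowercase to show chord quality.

iv

Ab major has the diatonic set Ab, Bbm, Cm, Db, Eb, Fm, Gdim. Dbmaj7, Abmaj7, Bbm7, Db and Eb7 all belong to that set. But Dbm (Db–Fb–Ab) is foreign: the diatonic IV on degree 4 is Db, whereas Dbm comes from Ab minor. It is labeled iv.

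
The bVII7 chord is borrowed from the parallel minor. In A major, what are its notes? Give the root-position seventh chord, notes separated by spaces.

The root of bVII7 is the lowered 7th degree: G# becomes G. Building the dominant-seventh chord from the parallel minor on G: G–B–D–F.

G B D F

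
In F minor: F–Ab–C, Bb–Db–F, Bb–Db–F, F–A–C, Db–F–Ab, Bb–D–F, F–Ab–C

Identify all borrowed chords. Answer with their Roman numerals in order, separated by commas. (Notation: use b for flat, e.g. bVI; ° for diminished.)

In F minor (with V from harmonic minor) the diatonic chords are Fm, Gdim, Ab, Bbm, C, Db, Eb. Of the given chords, F–Ab–C = Fm, Bb–Db–F = Bbm and Db–F–Ab = Db are diatonic. F–A–C is not: scale degree 1 in F minor carries Fm (i). In F major the chord on that degree is F, so here it functions as I, borrowed from the parallel major. Bb–D–F doesn't fit — on degree 4 F minor would have Bbm (iv). Bb is the degree-4 chord of F major, so it is the borrowed IV.

I, IV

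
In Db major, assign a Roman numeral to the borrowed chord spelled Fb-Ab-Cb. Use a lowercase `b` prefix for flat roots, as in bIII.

bIII

In Db major scale degree 3 is F; Fb is its lowered form, from Db minor. The diatonic chord on degree 3 would be Fm (iii), but Fb–Ab–Cb is the major chord from Db minor. As a borrowed chord it is labeled bIII.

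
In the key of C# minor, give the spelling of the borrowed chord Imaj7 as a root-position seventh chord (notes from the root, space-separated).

C# E# G# B#

Imaj7 is built on scale degree 1, which is C# in both C# minor and its parallel. Stacking thirds in C# major on C# gives C#–E#–G#–B#.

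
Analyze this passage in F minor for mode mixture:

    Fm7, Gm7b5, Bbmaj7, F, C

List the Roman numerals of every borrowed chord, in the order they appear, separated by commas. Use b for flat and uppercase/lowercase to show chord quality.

F minor has the diatonic set Fm, Gdim, Ab, Bbm, C, Db, Eb (with V from harmonic minor). Fm7, Gm7b5 and C all belong to that set. But Bbmaj7 (Bb–D–F–A) is foreign: the diatonic iv on degree 4 is Bbm, whereas Bbmaj7 comes from F major. It is labeled IVmaj7. F (F–A–C) doesn't fit — on degree 1 F minor would have Fm (i). F is the degree-1 chord of F major, so it is the borrowed I.

IVmaj7, I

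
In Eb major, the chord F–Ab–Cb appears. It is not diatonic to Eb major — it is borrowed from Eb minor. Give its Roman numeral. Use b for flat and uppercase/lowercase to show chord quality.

ii°

The root F is the diatonic 2nd degree of Eb major; the borrowing shows in the chord quality. F–Ab–Cb is a diminished chord — the form found in Eb minor, not the diatonic ii (Fm). Borrowed into Eb major it is written ii°.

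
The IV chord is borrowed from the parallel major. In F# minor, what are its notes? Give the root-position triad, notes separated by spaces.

IV is built on scale degree 4, which is B in both F# minor and its parallel. Stacking thirds in F# major on B gives B–D#–F#.

B D# F#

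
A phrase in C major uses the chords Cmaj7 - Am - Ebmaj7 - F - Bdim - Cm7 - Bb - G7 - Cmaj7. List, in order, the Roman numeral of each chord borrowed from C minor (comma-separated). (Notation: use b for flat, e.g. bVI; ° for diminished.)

The diatonic triads in C major are C, Dm, Em, F, G, Am, Bdim. Cmaj7, Am, F, Bdim and G7 all belong to that set. Ebmaj7 (Eb–G–Bb–D) is not: scale degree 3 in C major carries Em (iii). In C minor the chord on that degree is Ebmaj7, so here it functions as bIIImaj7, borrowed from the parallel minor. Cm7 (C–Eb–G–Bb) doesn't fit — on degree 1 C major would have C (I). Cm7 is the degree-1 chord of C minor, so it is the borrowed i7. But Bb (Bb–D–F) is foreign: the diatonic vii° on degree 7 is Bdim, whereas Bb comes from C minor. It is labeled bVII.

bIIImaj7, i7, bVII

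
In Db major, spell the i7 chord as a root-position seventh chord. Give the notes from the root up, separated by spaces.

i7 is built on scale degree 1, which is Db in both Db major and its parallel. Stacking thirds in Db minor on Db gives Db–Fb–Ab–Cb.

Db Fb Ab Cb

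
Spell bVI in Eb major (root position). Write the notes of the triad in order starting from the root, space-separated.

The root of bVI is the lowered 6th degree: C becomes Cb. In Eb minor the chord on Cb is Cb–Eb–Gb.

Cb Eb Gb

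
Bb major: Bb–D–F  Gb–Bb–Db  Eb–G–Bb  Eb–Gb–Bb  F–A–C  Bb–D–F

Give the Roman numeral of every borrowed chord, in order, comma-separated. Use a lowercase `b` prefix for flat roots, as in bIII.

bVI, iv

The diatonic triads in Bb major are Bb, Cm, Dm, Eb, F, Gm, Adim. Bb–D–F = Bb, Eb–G–Bb = Eb and F–A–C = F all belong to that set. Gb–Bb–Db is not: scale degree 6 in Bb major carries Gm (vi). In Bb minor the chord on that degree is Gb, so here it functions as bVI, borrowed from the parallel minor. Eb–Gb–Bb is not: scale degree 4 in Bb major carries Eb (IV). In Bb minor the chord on that degree is Ebm, so here it functions as iv, borrowed from the parallel minor.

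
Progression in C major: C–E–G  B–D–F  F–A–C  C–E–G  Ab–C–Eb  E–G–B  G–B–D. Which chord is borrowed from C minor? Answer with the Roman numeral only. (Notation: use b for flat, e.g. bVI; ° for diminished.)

In C major the diatonic chords are C, Dm, Em, F, G, Am, Bdim. C–E–G = C, B–D–F = Bdim, F–A–C = F, E–G–B = Em and G–B–D = G are all diatonic. Ab–C–Eb doesn't fit — on degree 6 C major would have Am (vi). Ab is the degree-6 chord of C minor, so it is the borrowed bVI.

bVI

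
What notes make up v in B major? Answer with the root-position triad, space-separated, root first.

The root, F#, is scale degree 5 — the same note in B major and B minor; only the chord quality changes. In B minor the chord on F# is F#–A–C#.

F# A C#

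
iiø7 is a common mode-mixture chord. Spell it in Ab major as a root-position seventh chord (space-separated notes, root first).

Bb Db Fb Ab

iiø7 is built on scale degree 2, which is Bb in both Ab major and its parallel. In Ab minor the chord on Bb is Bb–Db–Fb–Ab.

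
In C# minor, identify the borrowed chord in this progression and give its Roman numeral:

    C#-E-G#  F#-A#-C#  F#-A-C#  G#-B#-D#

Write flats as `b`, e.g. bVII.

The diatonic triads in C# minor (with V from harmonic minor) are C#m, D#dim, E, F#m, G#, A, B. C#–E–G# = C#m, F#–A–C# = F#m and G#–B#–D# = G# all belong to that set. F#–A#–C# is not: scale degree 4 in C# minor carries F#m (iv). In C# major the chord on that degree is F#, so here it functions as IV, borrowed from the parallel major.

IV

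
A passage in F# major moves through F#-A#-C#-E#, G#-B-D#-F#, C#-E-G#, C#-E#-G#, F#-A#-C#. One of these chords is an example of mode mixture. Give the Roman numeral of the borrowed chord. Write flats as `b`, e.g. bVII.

v

In F# major the diatonic chords are F#, G#m, A#m, B, C#, D#m, E#dim. F#–A#–C#–E# = F#maj7, G#–B–D#–F# = G#m7, C#–E#–G# = C# and F#–A#–C# = F# are all diatonic. But C#–E–G# is foreign: the diatonic V on degree 5 is C#, whereas C#m comes from F# minor. It is labeled v.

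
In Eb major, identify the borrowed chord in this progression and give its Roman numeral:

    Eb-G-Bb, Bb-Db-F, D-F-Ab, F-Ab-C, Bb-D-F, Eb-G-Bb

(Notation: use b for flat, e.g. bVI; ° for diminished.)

v

In Eb major the diatonic chords are Eb, Fm, Gm, Ab, Bb, Cm, Ddim. Eb–G–Bb = Eb, D–F–Ab = Ddim, F–Ab–C = Fm and Bb–D–F = Bb all belong to that set. Bb–Db–F doesn't fit — on degree 5 Eb major would have Bb (V). Bbm is the degree-5 chord of Eb minor, so it is the borrowed v.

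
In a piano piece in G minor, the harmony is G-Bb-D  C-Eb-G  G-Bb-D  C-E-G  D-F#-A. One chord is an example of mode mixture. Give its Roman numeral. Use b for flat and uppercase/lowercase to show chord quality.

IV

G minor has the diatonic set Gm, Adim, Bb, Cm, D, Eb, F (with V from harmonic minor). G–Bb–D = Gm, C–Eb–G = Cm and D–F#–A = D are all diatonic. C–E–G doesn't fit — on degree 4 G minor would have Cm (iv). C is the degree-4 chord of G major, so it is the borrowed IV.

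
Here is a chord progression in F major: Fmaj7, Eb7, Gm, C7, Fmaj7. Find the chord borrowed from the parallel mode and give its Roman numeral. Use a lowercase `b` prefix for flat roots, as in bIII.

bVII7

F major has the diatonic set F, Gm, Am, Bb, C, Dm, Edim. Fmaj7, Gm and C7 are all diatonic. But Eb7 (Eb–G–Bb–Db) is foreign: the diatonic vii° on degree 7 is Edim, whereas Eb7 comes from F minor. It is labeled bVII7.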